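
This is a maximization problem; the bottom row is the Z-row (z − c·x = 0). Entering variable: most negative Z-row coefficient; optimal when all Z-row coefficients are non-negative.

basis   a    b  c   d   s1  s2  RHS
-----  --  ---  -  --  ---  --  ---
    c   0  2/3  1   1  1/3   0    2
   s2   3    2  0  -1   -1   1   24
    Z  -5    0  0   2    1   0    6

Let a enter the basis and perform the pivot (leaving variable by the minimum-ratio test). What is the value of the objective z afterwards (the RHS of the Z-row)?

46

Ratio test on column a — row 1: entry 0 ≤ 0; row 2: 24/3 = 8. Minimum is 8 at row 2 (s2 leaves); pivot element 3.
Pivot on row 2; the Z-row RHS becomes 6 − (-5)·8 = 46.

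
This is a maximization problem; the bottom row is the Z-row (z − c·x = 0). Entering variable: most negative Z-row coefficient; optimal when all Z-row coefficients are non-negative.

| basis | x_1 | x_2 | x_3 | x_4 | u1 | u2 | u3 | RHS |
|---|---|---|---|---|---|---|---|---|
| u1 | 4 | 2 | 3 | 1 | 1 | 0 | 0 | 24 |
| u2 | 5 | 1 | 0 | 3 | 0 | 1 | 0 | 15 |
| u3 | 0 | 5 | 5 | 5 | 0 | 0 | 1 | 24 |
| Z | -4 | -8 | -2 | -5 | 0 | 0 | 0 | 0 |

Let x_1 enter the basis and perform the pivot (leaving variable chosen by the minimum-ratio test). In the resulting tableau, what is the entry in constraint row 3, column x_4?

5

Ratio test on column x_1 — row 1: 24/4 = 6; row 2: 15/5 = 3; row 3: entry 0 ≤ 0. Minimum is 3 at row 2 (u2 leaves); pivot element 5.
Divide row 2 by 5; eliminate column x_1 from the other rows.
Row 3 update in column x_4: 5 − 0·(3/5) = 5.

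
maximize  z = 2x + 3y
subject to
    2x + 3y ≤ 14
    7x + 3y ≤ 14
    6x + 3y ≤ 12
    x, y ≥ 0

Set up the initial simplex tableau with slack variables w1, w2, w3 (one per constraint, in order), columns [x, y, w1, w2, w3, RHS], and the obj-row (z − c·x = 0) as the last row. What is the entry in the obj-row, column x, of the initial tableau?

-2

The obj-row carries the negated objective coefficients: the x entry is -2.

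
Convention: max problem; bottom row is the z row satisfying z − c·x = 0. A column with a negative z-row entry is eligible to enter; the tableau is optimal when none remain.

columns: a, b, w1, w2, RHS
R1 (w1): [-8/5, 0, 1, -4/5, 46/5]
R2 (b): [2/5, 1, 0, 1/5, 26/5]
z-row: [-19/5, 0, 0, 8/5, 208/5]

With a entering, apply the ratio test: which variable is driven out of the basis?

Column a entries and ratios — w1: -8/5 ≤ 0, skip; b: (26/5)/(2/5) = 13.
Smallest ratio is 13 in the row of b, so b leaves.

b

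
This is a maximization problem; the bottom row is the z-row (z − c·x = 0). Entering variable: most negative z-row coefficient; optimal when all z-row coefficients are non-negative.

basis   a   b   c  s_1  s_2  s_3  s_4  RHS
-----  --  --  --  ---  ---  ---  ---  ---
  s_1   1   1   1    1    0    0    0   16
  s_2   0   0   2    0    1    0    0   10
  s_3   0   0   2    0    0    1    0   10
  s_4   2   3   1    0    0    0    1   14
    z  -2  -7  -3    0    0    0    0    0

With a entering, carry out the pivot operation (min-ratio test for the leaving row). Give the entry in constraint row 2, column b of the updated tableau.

Ratio test on column a — row 1: 16/1 = 16; row 2: entry 0 ≤ 0; row 3: entry 0 ≤ 0; row 4: 14/2 = 7. Minimum is 7 at row 4 (s_4 leaves); pivot element 2.
Divide row 4 by 2; eliminate column a from the other rows.
Row 2 update in column b: 0 − 0·(3/2) = 0.

0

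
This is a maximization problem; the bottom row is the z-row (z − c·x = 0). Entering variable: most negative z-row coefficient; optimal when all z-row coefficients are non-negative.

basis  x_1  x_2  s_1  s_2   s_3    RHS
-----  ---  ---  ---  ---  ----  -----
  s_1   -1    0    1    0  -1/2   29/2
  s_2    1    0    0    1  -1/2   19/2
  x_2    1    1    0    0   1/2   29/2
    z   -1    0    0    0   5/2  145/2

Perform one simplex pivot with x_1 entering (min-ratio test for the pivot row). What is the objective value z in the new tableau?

Ratio test on column x_1 — row 1: entry -1 ≤ 0; row 2: (19/2)/1 = 19/2; row 3: (29/2)/1 = 29/2. Minimum is 19/2 at row 2 (s_2 leaves); pivot element 1.
Pivot on row 2; the z-row RHS becomes 145/2 − (-1)·(19/2) = 82.

82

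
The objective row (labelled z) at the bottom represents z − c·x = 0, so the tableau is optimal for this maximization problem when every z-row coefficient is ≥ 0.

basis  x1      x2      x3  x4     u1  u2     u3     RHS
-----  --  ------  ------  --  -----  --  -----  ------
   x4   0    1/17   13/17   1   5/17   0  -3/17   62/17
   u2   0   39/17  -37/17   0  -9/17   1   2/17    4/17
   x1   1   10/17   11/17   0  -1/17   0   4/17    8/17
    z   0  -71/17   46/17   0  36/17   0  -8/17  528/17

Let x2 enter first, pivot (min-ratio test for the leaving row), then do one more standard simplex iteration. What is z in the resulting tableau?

1500/47

Ratio test on column x2 — row 1: (62/17)/(1/17) = 62; row 2: (4/17)/(39/17) = 4/39; row 3: (8/17)/(10/17) = 4/5. Minimum is 4/39 at row 2 (u2 leaves); pivot element 39/17.
Pivot on row 2; the z-row RHS becomes 528/17 − (-71/17)·(4/39) = 1228/39.
Next entering variable (most negative z-row entry -49/39): x3.
Ratio test on column x3 — row 1: (142/39)/(32/39) = 71/16; row 2: entry -37/39 ≤ 0; row 3: (16/39)/(47/39) = 16/47. Minimum is 16/47 at row 3 (x1 leaves); pivot element 47/39.
After the second pivot the z-row RHS is 1228/39 − (-49/39)·(16/47) = 1500/47.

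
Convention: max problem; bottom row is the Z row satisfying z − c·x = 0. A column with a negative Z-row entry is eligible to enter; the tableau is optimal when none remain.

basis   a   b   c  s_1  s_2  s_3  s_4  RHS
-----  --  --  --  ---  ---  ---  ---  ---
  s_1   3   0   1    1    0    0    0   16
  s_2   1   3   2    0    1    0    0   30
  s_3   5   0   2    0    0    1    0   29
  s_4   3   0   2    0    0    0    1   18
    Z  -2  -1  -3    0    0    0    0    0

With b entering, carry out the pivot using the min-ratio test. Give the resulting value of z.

10

Ratio test on column b — row 1: entry 0 ≤ 0; row 2: 30/3 = 10; row 3: entry 0 ≤ 0; row 4: entry 0 ≤ 0. Minimum is 10 at row 2 (s_2 leaves); pivot element 3.
Pivot on row 2; the Z-row RHS becomes 0 − (-1)·10 = 10.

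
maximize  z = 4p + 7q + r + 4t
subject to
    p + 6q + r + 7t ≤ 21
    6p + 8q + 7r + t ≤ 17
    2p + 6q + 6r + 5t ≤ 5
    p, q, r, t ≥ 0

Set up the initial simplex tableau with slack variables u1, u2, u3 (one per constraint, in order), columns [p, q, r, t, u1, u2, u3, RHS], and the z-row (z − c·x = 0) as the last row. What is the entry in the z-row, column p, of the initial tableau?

-4

The z-row carries the negated objective coefficients: the p entry is -4.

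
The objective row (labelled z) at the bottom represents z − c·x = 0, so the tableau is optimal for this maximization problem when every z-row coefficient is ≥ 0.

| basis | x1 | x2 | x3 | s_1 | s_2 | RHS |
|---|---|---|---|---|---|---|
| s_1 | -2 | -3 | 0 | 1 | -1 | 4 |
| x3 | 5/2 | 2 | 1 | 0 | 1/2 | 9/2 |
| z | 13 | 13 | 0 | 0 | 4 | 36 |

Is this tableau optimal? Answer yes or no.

yes

Every z-row coefficient is ≥ 0, so the tableau is optimal.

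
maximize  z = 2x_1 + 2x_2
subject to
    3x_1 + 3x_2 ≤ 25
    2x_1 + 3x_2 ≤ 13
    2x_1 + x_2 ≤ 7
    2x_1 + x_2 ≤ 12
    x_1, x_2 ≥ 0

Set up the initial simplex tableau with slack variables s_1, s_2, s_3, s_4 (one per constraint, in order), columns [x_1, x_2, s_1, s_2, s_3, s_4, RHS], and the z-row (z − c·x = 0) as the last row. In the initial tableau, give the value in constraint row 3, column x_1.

Constraint 3 has coefficient 2 on x_1.

2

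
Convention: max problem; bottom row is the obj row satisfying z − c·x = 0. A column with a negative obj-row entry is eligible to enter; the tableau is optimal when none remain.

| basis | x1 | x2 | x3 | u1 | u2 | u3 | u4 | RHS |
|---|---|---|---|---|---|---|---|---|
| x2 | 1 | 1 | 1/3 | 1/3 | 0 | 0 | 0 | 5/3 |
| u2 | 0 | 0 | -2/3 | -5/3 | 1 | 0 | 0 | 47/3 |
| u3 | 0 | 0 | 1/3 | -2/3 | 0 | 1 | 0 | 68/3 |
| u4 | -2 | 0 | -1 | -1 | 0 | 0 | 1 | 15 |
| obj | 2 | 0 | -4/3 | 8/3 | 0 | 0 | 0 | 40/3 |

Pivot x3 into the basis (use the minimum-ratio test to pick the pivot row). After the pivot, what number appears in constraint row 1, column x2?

Ratio test on column x3 — row 1: (5/3)/(1/3) = 5; row 2: entry -2/3 ≤ 0; row 3: (68/3)/(1/3) = 68; row 4: entry -1 ≤ 0. Minimum is 5 at row 1 (x2 leaves); pivot element 1/3.
Divide row 1 by 1/3; eliminate column x3 from the other rows.
In the new row 1, the x2 entry is the old entry divided by the pivot: 1/(1/3) = 3.

3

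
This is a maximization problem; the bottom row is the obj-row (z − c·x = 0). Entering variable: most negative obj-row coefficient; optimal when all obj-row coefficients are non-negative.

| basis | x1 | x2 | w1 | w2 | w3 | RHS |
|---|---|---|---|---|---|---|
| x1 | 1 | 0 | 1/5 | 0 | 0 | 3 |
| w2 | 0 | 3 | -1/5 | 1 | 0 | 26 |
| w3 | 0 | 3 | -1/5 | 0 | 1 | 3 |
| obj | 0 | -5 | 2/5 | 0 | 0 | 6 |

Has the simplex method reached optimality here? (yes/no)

no

The obj-row has a negative entry -5 in column x2, so it is not optimal.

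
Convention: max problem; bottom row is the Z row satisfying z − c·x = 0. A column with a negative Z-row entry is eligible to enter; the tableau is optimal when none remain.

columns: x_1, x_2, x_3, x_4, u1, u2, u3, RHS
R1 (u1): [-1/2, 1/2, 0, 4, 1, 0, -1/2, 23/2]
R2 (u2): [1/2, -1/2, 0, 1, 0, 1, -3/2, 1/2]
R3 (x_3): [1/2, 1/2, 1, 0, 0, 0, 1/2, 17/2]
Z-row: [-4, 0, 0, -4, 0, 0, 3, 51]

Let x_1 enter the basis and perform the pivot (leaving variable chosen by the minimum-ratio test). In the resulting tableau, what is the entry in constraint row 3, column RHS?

Ratio test on column x_1 — row 1: entry -1/2 ≤ 0; row 2: (1/2)/(1/2) = 1; row 3: (17/2)/(1/2) = 17. Minimum is 1 at row 2 (u2 leaves); pivot element 1/2.
Divide row 2 by 1/2; eliminate column x_1 from the other rows.
Row 3 update in column RHS: 17/2 − (1/2)·1 = 8.

8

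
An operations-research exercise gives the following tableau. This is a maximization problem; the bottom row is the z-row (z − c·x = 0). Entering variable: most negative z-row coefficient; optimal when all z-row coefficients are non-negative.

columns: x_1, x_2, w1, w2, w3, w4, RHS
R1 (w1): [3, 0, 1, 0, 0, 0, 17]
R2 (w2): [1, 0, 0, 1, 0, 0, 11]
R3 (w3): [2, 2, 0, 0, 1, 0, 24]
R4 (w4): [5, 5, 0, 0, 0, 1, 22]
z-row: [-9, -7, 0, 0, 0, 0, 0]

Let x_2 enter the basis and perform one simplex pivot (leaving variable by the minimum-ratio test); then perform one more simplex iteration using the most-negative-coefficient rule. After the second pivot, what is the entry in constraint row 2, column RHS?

33/5

Ratio test on column x_2 — row 1: entry 0 ≤ 0; row 2: entry 0 ≤ 0; row 3: 24/2 = 12; row 4: 22/5 = 22/5. Minimum is 22/5 at row 4 (w4 leaves); pivot element 5.
Divide row 4 by 5; eliminate column x_2 from the other rows.
Second iteration: most negative z-row entry is -2 in column x_1, so x_1 enters.
Ratio test on column x_1 — row 1: 17/3 = 17/3; row 2: 11/1 = 11; row 3: entry 0 ≤ 0; row 4: (22/5)/1 = 22/5. Minimum is 22/5 at row 4 (x_2 leaves); pivot element 1.
Divide row 4 by 1; eliminate column x_1 from the other rows.
After both pivots, the entry at constraint row 2, column RHS is 33/5.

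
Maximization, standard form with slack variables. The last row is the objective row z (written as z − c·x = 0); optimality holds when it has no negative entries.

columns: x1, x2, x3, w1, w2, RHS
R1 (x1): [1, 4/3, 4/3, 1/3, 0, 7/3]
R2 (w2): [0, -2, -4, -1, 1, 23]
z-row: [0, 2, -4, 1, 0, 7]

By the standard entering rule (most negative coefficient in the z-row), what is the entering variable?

x3

Negative z-row entries: x3: -4.
The most negative is -4 in column x3, so x3 enters.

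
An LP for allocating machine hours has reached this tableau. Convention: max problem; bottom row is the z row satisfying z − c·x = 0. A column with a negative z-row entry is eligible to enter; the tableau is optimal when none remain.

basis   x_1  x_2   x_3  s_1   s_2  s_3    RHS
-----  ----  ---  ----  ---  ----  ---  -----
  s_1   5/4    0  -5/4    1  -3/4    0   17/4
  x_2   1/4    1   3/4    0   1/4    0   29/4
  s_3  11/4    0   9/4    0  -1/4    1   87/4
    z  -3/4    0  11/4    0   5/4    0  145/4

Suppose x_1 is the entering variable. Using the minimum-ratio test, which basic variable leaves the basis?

s_1

Column x_1 entries and ratios — s_1: (17/4)/(5/4) = 17/5; x_2: (29/4)/(1/4) = 29; s_3: (87/4)/(11/4) = 87/11.
Smallest ratio is 17/5 in the row of s_1, so s_1 leaves.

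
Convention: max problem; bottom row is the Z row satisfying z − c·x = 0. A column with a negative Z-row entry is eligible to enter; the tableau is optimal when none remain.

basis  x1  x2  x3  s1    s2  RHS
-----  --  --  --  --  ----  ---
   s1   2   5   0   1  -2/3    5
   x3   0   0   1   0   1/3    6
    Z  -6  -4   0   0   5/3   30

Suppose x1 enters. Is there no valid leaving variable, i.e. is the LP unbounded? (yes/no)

no

Column x1 has positive entries in row(s) 1, so the ratio test bounds it — not unbounded.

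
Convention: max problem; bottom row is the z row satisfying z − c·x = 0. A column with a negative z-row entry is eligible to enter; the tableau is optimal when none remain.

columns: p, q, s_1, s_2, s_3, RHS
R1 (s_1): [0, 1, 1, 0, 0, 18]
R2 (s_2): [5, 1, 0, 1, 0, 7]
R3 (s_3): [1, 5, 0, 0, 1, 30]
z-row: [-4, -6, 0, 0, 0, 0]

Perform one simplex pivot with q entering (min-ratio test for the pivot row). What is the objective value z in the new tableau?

36

Ratio test on column q — row 1: 18/1 = 18; row 2: 7/1 = 7; row 3: 30/5 = 6. Minimum is 6 at row 3 (s_3 leaves); pivot element 5.
Pivot on row 3; the z-row RHS becomes 0 − (-6)·6 = 36.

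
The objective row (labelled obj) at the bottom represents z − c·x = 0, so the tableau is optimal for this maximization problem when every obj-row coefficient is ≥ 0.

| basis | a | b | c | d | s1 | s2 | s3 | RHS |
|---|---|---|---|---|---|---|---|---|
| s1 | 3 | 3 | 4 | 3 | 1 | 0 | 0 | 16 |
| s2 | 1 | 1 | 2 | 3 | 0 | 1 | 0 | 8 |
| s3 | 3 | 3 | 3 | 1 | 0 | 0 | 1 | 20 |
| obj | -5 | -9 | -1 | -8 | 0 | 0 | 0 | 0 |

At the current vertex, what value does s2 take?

8

s2 is basic (row 2); its value is the RHS of that row, 8.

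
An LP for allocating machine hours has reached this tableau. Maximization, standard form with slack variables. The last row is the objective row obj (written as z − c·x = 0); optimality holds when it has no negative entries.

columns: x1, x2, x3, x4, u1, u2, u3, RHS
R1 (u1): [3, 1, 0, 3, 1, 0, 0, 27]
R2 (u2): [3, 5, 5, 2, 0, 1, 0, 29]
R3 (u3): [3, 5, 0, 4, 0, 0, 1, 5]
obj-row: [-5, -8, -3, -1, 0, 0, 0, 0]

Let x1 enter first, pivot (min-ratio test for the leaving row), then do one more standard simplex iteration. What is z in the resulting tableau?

341/15

Ratio test on column x1 — row 1: 27/3 = 9; row 2: 29/3 = 29/3; row 3: 5/3 = 5/3. Minimum is 5/3 at row 3 (u3 leaves); pivot element 3.
Pivot on row 3; the obj-row RHS becomes 0 − (-5)·(5/3) = 25/3.
Next entering variable (most negative obj-row entry -3): x3.
Ratio test on column x3 — row 1: entry 0 ≤ 0; row 2: 24/5 = 24/5; row 3: entry 0 ≤ 0. Minimum is 24/5 at row 2 (u2 leaves); pivot element 5.
After the second pivot the obj-row RHS is 25/3 − (-3)·(24/5) = 341/15.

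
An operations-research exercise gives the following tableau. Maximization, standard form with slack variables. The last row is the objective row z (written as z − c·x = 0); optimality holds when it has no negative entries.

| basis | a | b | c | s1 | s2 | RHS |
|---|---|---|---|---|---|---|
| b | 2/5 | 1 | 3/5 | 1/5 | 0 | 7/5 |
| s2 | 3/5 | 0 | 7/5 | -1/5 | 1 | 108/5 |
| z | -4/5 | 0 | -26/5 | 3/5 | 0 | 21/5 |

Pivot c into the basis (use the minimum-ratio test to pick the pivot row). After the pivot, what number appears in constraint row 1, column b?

Ratio test on column c — row 1: (7/5)/(3/5) = 7/3; row 2: (108/5)/(7/5) = 108/7. Minimum is 7/3 at row 1 (b leaves); pivot element 3/5.
Divide row 1 by 3/5; eliminate column c from the other rows.
In the new row 1, the b entry is the old entry divided by the pivot: 1/(3/5) = 5/3.

5/3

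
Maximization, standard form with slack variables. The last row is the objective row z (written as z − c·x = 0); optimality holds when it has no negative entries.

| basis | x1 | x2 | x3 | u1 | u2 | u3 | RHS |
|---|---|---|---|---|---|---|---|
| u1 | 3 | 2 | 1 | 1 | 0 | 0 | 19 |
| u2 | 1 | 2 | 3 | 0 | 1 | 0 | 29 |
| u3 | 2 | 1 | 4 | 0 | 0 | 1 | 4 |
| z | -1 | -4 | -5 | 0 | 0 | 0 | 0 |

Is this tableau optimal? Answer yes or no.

The z-row has a negative entry -5 in column x3, so it is not optimal.

no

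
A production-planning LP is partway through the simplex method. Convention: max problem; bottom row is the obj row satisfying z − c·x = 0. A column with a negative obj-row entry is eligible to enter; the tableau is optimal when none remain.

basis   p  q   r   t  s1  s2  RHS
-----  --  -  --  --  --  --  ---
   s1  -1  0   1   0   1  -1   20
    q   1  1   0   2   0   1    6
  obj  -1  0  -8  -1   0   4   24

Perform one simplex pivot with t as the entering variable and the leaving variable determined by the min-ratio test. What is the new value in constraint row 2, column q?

1/2

Ratio test on column t — row 1: entry 0 ≤ 0; row 2: 6/2 = 3. Minimum is 3 at row 2 (q leaves); pivot element 2.
Divide row 2 by 2; eliminate column t from the other rows.
In the new row 2, the q entry is the old entry divided by the pivot: 1/2 = 1/2.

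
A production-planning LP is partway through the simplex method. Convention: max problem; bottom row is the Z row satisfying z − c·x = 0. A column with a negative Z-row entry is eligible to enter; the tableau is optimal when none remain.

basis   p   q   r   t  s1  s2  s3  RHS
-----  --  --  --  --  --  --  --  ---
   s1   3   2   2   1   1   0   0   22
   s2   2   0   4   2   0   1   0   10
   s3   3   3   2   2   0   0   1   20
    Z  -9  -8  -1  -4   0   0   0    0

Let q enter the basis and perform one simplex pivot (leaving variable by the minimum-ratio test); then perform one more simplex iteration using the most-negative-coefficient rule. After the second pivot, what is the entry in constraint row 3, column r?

-4/3

Ratio test on column q — row 1: 22/2 = 11; row 2: entry 0 ≤ 0; row 3: 20/3 = 20/3. Minimum is 20/3 at row 3 (s3 leaves); pivot element 3.
Divide row 3 by 3; eliminate column q from the other rows.
Second iteration: most negative Z-row entry is -1 in column p, so p enters.
Ratio test on column p — row 1: (26/3)/1 = 26/3; row 2: 10/2 = 5; row 3: (20/3)/1 = 20/3. Minimum is 5 at row 2 (s2 leaves); pivot element 2.
Divide row 2 by 2; eliminate column p from the other rows.
After both pivots, the entry at constraint row 3, column r is -4/3.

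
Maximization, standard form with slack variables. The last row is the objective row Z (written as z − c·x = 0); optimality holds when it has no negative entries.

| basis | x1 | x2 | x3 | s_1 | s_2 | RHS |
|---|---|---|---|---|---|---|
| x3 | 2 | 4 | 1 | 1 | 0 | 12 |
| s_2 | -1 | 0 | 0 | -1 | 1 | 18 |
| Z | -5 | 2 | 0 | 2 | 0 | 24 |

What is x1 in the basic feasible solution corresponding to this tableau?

0

x1 is not in the basis, so in the current basic feasible solution x1 = 0.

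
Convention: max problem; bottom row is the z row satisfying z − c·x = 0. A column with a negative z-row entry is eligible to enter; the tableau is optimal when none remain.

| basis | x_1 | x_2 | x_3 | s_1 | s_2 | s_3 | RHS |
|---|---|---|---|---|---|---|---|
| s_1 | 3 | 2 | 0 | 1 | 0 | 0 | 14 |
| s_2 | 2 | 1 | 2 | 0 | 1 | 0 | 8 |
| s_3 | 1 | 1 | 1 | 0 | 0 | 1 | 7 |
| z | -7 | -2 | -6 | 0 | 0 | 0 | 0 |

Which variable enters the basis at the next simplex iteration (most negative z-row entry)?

x_1

Negative z-row entries: x_1: -7, x_2: -2, x_3: -6.
The most negative is -7 in column x_1, so x_1 enters.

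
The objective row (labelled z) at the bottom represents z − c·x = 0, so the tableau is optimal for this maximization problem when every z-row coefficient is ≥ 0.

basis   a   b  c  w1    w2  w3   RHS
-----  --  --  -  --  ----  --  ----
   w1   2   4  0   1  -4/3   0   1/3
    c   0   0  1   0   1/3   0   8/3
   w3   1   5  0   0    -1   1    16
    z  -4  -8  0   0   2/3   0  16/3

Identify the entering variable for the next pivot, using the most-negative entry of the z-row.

b

Negative z-row entries: a: -4, b: -8.
The most negative is -8 in column b, so b enters.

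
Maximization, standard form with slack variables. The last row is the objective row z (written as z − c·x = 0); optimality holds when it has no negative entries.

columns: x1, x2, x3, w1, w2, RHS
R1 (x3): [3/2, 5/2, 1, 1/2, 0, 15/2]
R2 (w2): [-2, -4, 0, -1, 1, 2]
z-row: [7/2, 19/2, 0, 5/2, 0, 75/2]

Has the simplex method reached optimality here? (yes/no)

yes

Every z-row coefficient is ≥ 0, so the tableau is optimal.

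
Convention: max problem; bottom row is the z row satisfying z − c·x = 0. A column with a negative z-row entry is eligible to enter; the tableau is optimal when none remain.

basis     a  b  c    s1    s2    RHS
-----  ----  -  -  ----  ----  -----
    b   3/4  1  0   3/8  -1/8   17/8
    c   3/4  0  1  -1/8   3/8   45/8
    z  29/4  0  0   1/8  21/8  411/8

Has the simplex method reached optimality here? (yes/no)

Every z-row coefficient is ≥ 0, so the tableau is optimal.

yes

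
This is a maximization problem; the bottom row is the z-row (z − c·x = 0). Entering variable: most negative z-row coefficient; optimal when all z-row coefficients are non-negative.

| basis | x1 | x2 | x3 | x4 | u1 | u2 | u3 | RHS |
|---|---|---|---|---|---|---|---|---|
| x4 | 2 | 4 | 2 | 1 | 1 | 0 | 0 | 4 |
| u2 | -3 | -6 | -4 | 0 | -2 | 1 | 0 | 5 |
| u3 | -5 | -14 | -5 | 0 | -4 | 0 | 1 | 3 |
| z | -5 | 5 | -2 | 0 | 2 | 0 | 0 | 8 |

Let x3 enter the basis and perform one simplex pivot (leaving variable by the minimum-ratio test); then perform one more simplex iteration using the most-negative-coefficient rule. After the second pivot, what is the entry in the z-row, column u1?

Ratio test on column x3 — row 1: 4/2 = 2; row 2: entry -4 ≤ 0; row 3: entry -5 ≤ 0. Minimum is 2 at row 1 (x4 leaves); pivot element 2.
Divide row 1 by 2; eliminate column x3 from the other rows.
Second iteration: most negative z-row entry is -3 in column x1, so x1 enters.
Ratio test on column x1 — row 1: 2/1 = 2; row 2: 13/1 = 13; row 3: entry 0 ≤ 0. Minimum is 2 at row 1 (x3 leaves); pivot element 1.
Divide row 1 by 1; eliminate column x1 from the other rows.
After both pivots, the entry at the z-row, column u1 is 9/2.

9/2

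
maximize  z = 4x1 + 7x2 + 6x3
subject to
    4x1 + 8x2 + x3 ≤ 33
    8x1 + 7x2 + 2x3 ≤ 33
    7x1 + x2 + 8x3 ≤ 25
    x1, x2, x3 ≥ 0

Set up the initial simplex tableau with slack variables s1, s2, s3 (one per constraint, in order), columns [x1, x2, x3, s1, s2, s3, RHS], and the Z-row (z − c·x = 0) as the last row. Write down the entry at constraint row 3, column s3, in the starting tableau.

1

Slack s3 belongs to constraint 3; its column is the unit vector e_3, so the entry in row 3 is 1.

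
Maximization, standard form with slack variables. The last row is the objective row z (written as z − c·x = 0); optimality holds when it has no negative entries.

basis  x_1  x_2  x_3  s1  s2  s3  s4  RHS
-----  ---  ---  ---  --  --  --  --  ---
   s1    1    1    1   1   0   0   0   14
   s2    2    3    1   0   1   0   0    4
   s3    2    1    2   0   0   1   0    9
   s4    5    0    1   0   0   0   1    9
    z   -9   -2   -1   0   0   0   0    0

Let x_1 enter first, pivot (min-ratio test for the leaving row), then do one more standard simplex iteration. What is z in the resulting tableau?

Ratio test on column x_1 — row 1: 14/1 = 14; row 2: 4/2 = 2; row 3: 9/2 = 9/2; row 4: 9/5 = 9/5. Minimum is 9/5 at row 4 (s4 leaves); pivot element 5.
Pivot on row 4; the z-row RHS becomes 0 − (-9)·(9/5) = 81/5.
Next entering variable (most negative z-row entry -2): x_2.
Ratio test on column x_2 — row 1: (61/5)/1 = 61/5; row 2: (2/5)/3 = 2/15; row 3: (27/5)/1 = 27/5; row 4: entry 0 ≤ 0. Minimum is 2/15 at row 2 (s2 leaves); pivot element 3.
After the second pivot the z-row RHS is 81/5 − (-2)·(2/15) = 247/15.

247/15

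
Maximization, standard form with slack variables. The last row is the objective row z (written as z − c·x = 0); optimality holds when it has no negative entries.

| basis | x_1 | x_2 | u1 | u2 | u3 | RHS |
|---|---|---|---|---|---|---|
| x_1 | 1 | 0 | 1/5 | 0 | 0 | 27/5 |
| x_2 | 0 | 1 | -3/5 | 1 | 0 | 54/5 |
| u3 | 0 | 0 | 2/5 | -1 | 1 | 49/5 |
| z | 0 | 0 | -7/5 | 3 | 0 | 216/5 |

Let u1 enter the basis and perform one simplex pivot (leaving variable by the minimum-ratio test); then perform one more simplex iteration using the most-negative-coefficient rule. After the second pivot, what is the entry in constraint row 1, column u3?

-1

Ratio test on column u1 — row 1: (27/5)/(1/5) = 27; row 2: entry -3/5 ≤ 0; row 3: (49/5)/(2/5) = 49/2. Minimum is 49/2 at row 3 (u3 leaves); pivot element 2/5.
Divide row 3 by 2/5; eliminate column u1 from the other rows.
Second iteration: most negative z-row entry is -1/2 in column u2, so u2 enters.
Ratio test on column u2 — row 1: (1/2)/(1/2) = 1; row 2: entry -1/2 ≤ 0; row 3: entry -5/2 ≤ 0. Minimum is 1 at row 1 (x_1 leaves); pivot element 1/2.
Divide row 1 by 1/2; eliminate column u2 from the other rows.
After both pivots, the entry at constraint row 1, column u3 is -1.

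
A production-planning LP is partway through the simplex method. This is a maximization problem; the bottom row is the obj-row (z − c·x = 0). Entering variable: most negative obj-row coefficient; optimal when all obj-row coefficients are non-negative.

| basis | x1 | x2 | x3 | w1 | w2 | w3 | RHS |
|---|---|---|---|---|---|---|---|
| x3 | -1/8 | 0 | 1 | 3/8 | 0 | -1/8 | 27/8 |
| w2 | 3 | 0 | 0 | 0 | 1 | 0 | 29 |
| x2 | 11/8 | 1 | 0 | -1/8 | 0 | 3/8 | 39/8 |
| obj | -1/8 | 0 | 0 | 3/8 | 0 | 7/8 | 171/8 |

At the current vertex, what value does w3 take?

w3 is not in the basis, so in the current basic feasible solution w3 = 0.

0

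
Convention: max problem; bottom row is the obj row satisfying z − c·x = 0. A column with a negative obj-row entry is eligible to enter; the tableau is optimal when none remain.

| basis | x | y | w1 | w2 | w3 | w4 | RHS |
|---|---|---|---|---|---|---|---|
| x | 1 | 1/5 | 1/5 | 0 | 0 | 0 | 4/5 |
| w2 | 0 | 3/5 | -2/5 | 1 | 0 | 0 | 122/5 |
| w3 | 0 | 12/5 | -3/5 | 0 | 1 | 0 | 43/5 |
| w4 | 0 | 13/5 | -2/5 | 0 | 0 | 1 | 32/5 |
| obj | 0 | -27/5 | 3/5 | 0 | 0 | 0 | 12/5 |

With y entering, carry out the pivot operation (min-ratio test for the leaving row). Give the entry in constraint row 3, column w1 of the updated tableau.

-3/13

Ratio test on column y — row 1: (4/5)/(1/5) = 4; row 2: (122/5)/(3/5) = 122/3; row 3: (43/5)/(12/5) = 43/12; row 4: (32/5)/(13/5) = 32/13. Minimum is 32/13 at row 4 (w4 leaves); pivot element 13/5.
Divide row 4 by 13/5; eliminate column y from the other rows.
Row 3 update in column w1: -3/5 − (12/5)·(-2/13) = -3/13.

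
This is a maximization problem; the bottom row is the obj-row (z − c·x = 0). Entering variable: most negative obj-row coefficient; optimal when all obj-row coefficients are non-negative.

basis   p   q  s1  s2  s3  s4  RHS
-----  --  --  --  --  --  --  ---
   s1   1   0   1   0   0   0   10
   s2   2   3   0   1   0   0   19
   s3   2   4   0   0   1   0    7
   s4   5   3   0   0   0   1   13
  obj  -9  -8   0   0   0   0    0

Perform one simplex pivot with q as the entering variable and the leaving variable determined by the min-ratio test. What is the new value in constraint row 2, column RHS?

55/4

Ratio test on column q — row 1: entry 0 ≤ 0; row 2: 19/3 = 19/3; row 3: 7/4 = 7/4; row 4: 13/3 = 13/3. Minimum is 7/4 at row 3 (s3 leaves); pivot element 4.
Divide row 3 by 4; eliminate column q from the other rows.
Row 2 update in column RHS: 19 − 3·(7/4) = 55/4.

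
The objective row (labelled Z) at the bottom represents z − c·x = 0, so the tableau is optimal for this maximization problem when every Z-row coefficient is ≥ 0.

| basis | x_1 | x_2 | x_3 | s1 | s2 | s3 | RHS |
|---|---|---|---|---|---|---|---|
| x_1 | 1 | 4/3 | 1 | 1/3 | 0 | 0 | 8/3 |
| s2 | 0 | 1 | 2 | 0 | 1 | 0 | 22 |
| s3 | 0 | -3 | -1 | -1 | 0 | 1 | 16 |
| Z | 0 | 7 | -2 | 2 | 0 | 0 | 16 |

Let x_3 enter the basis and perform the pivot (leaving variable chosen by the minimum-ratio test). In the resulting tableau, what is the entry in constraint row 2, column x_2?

Ratio test on column x_3 — row 1: (8/3)/1 = 8/3; row 2: 22/2 = 11; row 3: entry -1 ≤ 0. Minimum is 8/3 at row 1 (x_1 leaves); pivot element 1.
Divide row 1 by 1; eliminate column x_3 from the other rows.
Row 2 update in column x_2: 1 − 2·(4/3) = -5/3.

-5/3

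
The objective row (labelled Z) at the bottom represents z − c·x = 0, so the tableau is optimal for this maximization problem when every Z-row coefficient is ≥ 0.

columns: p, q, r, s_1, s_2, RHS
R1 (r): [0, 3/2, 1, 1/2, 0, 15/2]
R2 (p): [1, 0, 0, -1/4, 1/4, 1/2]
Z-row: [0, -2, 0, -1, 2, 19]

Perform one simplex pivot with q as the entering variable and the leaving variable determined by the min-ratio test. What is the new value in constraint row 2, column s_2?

Ratio test on column q — row 1: (15/2)/(3/2) = 5; row 2: entry 0 ≤ 0. Minimum is 5 at row 1 (r leaves); pivot element 3/2.
Divide row 1 by 3/2; eliminate column q from the other rows.
Row 2 update in column s_2: 1/4 − 0·0 = 1/4.

1/4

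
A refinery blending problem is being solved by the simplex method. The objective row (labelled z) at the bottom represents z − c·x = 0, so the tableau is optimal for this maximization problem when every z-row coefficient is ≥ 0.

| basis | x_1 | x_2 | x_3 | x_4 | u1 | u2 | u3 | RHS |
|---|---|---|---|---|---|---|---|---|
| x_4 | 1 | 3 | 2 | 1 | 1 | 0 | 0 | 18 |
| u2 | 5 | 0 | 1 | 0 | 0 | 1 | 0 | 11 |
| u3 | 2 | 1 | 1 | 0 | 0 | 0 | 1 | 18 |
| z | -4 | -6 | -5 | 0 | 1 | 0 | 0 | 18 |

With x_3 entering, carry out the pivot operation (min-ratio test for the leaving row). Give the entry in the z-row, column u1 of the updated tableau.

7/2

Ratio test on column x_3 — row 1: 18/2 = 9; row 2: 11/1 = 11; row 3: 18/1 = 18. Minimum is 9 at row 1 (x_4 leaves); pivot element 2.
Divide row 1 by 2; eliminate column x_3 from the other rows.
z-row update in column u1: 1 − (-5)·(1/2) = 7/2.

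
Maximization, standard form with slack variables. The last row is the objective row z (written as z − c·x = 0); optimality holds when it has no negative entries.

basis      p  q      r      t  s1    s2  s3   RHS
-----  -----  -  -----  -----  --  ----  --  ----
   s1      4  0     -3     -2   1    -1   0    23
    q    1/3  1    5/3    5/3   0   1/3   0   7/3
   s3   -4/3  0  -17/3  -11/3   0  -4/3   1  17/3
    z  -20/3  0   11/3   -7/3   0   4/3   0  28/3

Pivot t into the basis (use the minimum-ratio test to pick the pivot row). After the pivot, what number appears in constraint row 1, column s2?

Ratio test on column t — row 1: entry -2 ≤ 0; row 2: (7/3)/(5/3) = 7/5; row 3: entry -11/3 ≤ 0. Minimum is 7/5 at row 2 (q leaves); pivot element 5/3.
Divide row 2 by 5/3; eliminate column t from the other rows.
Row 1 update in column s2: -1 − (-2)·(1/5) = -3/5.

-3/5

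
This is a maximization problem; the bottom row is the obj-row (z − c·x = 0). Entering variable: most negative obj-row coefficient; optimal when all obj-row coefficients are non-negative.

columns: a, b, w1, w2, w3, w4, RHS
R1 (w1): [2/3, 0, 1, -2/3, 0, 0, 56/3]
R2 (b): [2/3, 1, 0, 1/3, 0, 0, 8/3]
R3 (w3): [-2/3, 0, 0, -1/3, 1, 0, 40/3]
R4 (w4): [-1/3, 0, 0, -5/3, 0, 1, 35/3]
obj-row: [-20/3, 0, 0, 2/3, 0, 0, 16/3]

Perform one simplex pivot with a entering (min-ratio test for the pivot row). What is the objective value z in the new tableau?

Ratio test on column a — row 1: (56/3)/(2/3) = 28; row 2: (8/3)/(2/3) = 4; row 3: entry -2/3 ≤ 0; row 4: entry -1/3 ≤ 0. Minimum is 4 at row 2 (b leaves); pivot element 2/3.
Pivot on row 2; the obj-row RHS becomes 16/3 − (-20/3)·4 = 32.

32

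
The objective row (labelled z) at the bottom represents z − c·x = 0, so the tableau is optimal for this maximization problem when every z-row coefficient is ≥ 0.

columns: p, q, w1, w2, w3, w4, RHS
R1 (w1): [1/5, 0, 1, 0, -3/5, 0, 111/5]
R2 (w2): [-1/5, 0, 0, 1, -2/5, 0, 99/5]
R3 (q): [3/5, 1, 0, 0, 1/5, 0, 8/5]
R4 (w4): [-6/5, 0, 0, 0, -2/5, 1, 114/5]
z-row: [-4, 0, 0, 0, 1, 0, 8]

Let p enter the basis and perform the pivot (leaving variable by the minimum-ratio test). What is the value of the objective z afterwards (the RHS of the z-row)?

56/3

Ratio test on column p — row 1: (111/5)/(1/5) = 111; row 2: entry -1/5 ≤ 0; row 3: (8/5)/(3/5) = 8/3; row 4: entry -6/5 ≤ 0. Minimum is 8/3 at row 3 (q leaves); pivot element 3/5.
Pivot on row 3; the z-row RHS becomes 8 − (-4)·(8/3) = 56/3.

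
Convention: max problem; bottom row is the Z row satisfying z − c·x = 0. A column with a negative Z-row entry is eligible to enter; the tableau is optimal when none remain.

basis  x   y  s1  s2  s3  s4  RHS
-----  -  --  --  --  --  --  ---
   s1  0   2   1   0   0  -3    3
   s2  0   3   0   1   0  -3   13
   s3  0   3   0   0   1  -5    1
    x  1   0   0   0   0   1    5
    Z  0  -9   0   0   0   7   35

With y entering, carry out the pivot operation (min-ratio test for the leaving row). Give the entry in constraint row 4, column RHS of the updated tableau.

5

Ratio test on column y — row 1: 3/2 = 3/2; row 2: 13/3 = 13/3; row 3: 1/3 = 1/3; row 4: entry 0 ≤ 0. Minimum is 1/3 at row 3 (s3 leaves); pivot element 3.
Divide row 3 by 3; eliminate column y from the other rows.
Row 4 update in column RHS: 5 − 0·(1/3) = 5.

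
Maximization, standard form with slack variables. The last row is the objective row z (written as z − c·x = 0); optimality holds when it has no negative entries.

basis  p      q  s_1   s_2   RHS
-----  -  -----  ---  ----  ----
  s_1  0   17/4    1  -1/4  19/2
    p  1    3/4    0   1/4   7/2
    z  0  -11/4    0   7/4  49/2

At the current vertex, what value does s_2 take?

0

s_2 is not in the basis, so in the current basic feasible solution s_2 = 0.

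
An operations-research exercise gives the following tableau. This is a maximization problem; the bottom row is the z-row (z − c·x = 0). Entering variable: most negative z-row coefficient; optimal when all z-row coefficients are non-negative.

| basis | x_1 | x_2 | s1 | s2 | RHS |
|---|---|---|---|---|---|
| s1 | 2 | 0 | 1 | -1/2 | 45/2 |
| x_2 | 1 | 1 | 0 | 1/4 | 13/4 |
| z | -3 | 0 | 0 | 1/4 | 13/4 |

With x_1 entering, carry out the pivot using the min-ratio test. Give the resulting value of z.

13

Ratio test on column x_1 — row 1: (45/2)/2 = 45/4; row 2: (13/4)/1 = 13/4. Minimum is 13/4 at row 2 (x_2 leaves); pivot element 1.
Pivot on row 2; the z-row RHS becomes 13/4 − (-3)·(13/4) = 13.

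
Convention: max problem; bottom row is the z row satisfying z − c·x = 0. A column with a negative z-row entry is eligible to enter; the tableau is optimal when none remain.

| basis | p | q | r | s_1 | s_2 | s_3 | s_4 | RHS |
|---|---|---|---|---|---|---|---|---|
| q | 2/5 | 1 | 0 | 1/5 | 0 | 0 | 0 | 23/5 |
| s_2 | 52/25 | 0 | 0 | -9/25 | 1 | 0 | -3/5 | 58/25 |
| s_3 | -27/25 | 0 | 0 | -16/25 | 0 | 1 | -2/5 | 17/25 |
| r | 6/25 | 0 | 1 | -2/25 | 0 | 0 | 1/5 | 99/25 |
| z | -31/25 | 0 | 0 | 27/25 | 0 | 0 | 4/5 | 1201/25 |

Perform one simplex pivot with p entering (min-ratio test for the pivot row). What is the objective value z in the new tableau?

Ratio test on column p — row 1: (23/5)/(2/5) = 23/2; row 2: (58/25)/(52/25) = 29/26; row 3: entry -27/25 ≤ 0; row 4: (99/25)/(6/25) = 33/2. Minimum is 29/26 at row 2 (s_2 leaves); pivot element 52/25.
Pivot on row 2; the z-row RHS becomes 1201/25 − (-31/25)·(29/26) = 1285/26.

1285/26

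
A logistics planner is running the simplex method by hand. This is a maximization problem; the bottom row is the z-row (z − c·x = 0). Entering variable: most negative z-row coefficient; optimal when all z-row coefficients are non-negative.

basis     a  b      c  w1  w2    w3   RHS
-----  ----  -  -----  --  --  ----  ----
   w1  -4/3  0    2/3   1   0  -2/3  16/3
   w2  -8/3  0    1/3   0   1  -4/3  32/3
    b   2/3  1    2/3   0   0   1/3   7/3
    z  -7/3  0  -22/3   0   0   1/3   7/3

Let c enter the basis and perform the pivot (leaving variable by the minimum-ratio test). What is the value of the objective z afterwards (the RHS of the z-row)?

Ratio test on column c — row 1: (16/3)/(2/3) = 8; row 2: (32/3)/(1/3) = 32; row 3: (7/3)/(2/3) = 7/2. Minimum is 7/2 at row 3 (b leaves); pivot element 2/3.
Pivot on row 3; the z-row RHS becomes 7/3 − (-22/3)·(7/2) = 28.

28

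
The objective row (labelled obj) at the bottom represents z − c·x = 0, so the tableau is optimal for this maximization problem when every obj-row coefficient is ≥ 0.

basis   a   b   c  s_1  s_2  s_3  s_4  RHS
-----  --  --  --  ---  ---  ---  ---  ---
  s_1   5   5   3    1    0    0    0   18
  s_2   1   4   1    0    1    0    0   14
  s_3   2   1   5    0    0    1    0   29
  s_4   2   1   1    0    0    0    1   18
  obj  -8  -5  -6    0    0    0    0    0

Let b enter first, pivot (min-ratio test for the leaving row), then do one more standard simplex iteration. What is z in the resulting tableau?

92/5

Ratio test on column b — row 1: 18/5 = 18/5; row 2: 14/4 = 7/2; row 3: 29/1 = 29; row 4: 18/1 = 18. Minimum is 7/2 at row 2 (s_2 leaves); pivot element 4.
Pivot on row 2; the obj-row RHS becomes 0 − (-5)·(7/2) = 35/2.
Next entering variable (most negative obj-row entry -27/4): a.
Ratio test on column a — row 1: (1/2)/(15/4) = 2/15; row 2: (7/2)/(1/4) = 14; row 3: (51/2)/(7/4) = 102/7; row 4: (29/2)/(7/4) = 58/7. Minimum is 2/15 at row 1 (s_1 leaves); pivot element 15/4.
After the second pivot the obj-row RHS is 35/2 − (-27/4)·(2/15) = 92/5.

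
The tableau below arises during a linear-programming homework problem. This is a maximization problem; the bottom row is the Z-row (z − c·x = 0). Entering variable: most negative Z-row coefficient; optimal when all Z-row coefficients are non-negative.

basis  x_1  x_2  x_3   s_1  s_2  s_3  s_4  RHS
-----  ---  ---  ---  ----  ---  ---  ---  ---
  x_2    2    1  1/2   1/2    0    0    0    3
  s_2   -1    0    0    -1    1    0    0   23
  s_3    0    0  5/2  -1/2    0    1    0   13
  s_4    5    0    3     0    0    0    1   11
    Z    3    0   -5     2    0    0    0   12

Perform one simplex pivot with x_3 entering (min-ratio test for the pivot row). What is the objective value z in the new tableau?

91/3

Ratio test on column x_3 — row 1: 3/(1/2) = 6; row 2: entry 0 ≤ 0; row 3: 13/(5/2) = 26/5; row 4: 11/3 = 11/3. Minimum is 11/3 at row 4 (s_4 leaves); pivot element 3.
Pivot on row 4; the Z-row RHS becomes 12 − (-5)·(11/3) = 91/3.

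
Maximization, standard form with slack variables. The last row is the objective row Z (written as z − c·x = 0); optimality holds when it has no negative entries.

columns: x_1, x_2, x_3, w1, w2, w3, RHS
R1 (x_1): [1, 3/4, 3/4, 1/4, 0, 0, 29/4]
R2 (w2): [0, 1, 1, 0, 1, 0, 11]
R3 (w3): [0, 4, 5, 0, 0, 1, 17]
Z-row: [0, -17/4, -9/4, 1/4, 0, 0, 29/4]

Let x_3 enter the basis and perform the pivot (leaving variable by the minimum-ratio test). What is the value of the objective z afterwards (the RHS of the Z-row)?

Ratio test on column x_3 — row 1: (29/4)/(3/4) = 29/3; row 2: 11/1 = 11; row 3: 17/5 = 17/5. Minimum is 17/5 at row 3 (w3 leaves); pivot element 5.
Pivot on row 3; the Z-row RHS becomes 29/4 − (-9/4)·(17/5) = 149/10.

149/10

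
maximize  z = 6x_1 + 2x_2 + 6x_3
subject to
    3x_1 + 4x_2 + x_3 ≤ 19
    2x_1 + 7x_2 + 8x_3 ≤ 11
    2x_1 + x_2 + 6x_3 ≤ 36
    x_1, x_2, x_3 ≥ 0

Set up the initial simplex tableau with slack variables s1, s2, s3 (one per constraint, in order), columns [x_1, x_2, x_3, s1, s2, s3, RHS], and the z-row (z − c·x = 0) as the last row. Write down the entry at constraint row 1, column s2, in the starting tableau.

Slack s2 belongs to constraint 2; its column is the unit vector e_2, so the entry in row 1 is 0.

0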